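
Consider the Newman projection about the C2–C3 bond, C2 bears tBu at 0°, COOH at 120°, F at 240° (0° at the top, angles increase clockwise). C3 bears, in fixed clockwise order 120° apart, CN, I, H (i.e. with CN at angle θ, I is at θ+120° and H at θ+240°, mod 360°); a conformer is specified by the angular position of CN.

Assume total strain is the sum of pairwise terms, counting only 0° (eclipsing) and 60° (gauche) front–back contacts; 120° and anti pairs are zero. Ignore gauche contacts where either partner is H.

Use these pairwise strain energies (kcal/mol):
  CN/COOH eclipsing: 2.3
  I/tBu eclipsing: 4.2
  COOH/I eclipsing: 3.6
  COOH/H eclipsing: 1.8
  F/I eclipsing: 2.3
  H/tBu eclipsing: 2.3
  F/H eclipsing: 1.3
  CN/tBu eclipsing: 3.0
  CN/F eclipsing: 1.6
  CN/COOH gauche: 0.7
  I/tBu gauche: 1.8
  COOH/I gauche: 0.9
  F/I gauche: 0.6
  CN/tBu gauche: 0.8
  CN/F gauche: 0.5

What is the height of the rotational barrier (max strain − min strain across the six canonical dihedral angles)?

4.9 kcal/mol

CN at 0° (eclipsed): tBu–CN eclipsed, COOH–I eclipsed, F–H eclipsed; 3.0 + 3.6 + 1.3 = 7.9 kcal/mol.
CN at 60° (staggered): tBu–CN gauche, COOH–CN gauche, COOH–I gauche, F–I gauche; 0.8 + 0.7 + 0.9 + 0.6 = 3.0 kcal/mol.
CN at 120° (eclipsed): tBu–H eclipsed, COOH–CN eclipsed, F–I eclipsed; 2.3 + 2.3 + 2.3 = 6.9 kcal/mol.
CN at 180° (staggered): tBu–I gauche, COOH–CN gauche, F–CN gauche, F–I gauche; 1.8 + 0.7 + 0.5 + 0.6 = 3.6 kcal/mol.
CN at 240° (eclipsed): tBu–I eclipsed, COOH–H eclipsed, F–CN eclipsed; 4.2 + 1.8 + 1.6 = 7.6 kcal/mol.
CN at 300° (staggered): tBu–CN gauche, tBu–I gauche, COOH–I gauche, F–CN gauche; 0.8 + 1.8 + 0.9 + 0.5 = 4.0 kcal/mol.
Max at 0° (7.9 kcal/mol), min at 60° (3.0 kcal/mol); barrier = 4.9 kcal/mol.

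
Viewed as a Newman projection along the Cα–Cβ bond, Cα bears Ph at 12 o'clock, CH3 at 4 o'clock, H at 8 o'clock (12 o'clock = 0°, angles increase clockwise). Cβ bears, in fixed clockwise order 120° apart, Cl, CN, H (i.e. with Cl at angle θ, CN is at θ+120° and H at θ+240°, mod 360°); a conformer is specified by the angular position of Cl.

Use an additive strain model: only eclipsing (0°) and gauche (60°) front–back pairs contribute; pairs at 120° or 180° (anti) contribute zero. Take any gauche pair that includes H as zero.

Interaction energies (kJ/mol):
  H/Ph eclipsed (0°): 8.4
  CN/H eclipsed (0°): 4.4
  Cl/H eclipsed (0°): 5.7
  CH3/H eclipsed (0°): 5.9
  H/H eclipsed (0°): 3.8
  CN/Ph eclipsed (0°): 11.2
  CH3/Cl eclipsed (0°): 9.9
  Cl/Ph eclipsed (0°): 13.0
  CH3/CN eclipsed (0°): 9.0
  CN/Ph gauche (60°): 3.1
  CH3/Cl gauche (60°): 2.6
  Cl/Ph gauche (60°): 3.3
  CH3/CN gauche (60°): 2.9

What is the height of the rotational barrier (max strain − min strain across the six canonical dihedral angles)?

20.1 kJ/mol

Cl at 0° is eclipsed. Ph at 0° is eclipsed with Cl at 0° (13.0); CH3 at 120° is eclipsed with CN at 120° (9.0); H at 240° is eclipsed with H at 240° (3.8). Total 25.8 kJ/mol.
Cl at 60° is staggered. Ph at 0° is gauche with Cl at 60° (3.3); CH3 at 120° is gauche with Cl at 60° (2.6); CH3 at 120° is gauche with CN at 180° (2.9). Total 8.8 kJ/mol.
Cl at 120° is eclipsed. Ph at 0° is eclipsed with H at 0° (8.4); CH3 at 120° is eclipsed with Cl at 120° (9.9); H at 240° is eclipsed with CN at 240° (4.4). Total 22.7 kJ/mol.
Cl at 180° is staggered. Ph at 0° is gauche with CN at 300° (3.1); CH3 at 120° is gauche with Cl at 180° (2.6). Total 5.7 kJ/mol.
Cl at 240° is eclipsed. Ph at 0° is eclipsed with CN at 0° (11.2); CH3 at 120° is eclipsed with H at 120° (5.9); H at 240° is eclipsed with Cl at 240° (5.7). Total 22.8 kJ/mol.
Cl at 300° is staggered. Ph at 0° is gauche with Cl at 300° (3.3); Ph at 0° is gauche with CN at 60° (3.1); CH3 at 120° is gauche with CN at 60° (2.9). Total 9.3 kJ/mol.
Max at 0° (25.8 kJ/mol), min at 180° (5.7 kJ/mol); barrier = 20.1 kJ/mol.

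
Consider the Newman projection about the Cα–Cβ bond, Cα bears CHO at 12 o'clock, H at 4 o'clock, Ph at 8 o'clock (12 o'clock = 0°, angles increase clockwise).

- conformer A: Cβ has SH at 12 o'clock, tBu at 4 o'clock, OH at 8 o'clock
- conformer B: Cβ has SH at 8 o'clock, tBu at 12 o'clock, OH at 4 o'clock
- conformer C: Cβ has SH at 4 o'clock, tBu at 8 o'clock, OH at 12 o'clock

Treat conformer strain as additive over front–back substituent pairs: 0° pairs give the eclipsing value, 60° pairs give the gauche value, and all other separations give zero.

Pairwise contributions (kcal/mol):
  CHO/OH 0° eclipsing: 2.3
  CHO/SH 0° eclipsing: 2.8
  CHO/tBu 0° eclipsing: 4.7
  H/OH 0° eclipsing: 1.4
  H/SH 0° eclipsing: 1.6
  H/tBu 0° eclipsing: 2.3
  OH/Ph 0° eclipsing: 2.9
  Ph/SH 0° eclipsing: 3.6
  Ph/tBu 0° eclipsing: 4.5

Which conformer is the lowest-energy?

A (eclipsed): CHO(0°)/SH(0°) eclipsed 2.8; H(120°)/tBu(120°) eclipsed 2.3; Ph(240°)/OH(240°) eclipsed 2.9 → 8.0 kcal/mol.
B (eclipsed): CHO(0°)/tBu(0°) eclipsed 4.7; H(120°)/OH(120°) eclipsed 1.4; Ph(240°)/SH(240°) eclipsed 3.6 → 9.7 kcal/mol.
C (eclipsed): CHO(0°)/OH(0°) eclipsed 2.3; H(120°)/SH(120°) eclipsed 1.6; Ph(240°)/tBu(240°) eclipsed 4.5 → 8.4 kcal/mol.
A has the lowest total (8.0 kcal/mol).

A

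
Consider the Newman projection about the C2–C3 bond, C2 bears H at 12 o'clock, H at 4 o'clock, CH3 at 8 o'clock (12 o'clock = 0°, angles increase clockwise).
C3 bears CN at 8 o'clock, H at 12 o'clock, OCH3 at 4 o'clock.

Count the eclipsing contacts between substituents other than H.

1

Non-H eclipsing pairs: CH3(240°)/CN(240°) — 1 interaction.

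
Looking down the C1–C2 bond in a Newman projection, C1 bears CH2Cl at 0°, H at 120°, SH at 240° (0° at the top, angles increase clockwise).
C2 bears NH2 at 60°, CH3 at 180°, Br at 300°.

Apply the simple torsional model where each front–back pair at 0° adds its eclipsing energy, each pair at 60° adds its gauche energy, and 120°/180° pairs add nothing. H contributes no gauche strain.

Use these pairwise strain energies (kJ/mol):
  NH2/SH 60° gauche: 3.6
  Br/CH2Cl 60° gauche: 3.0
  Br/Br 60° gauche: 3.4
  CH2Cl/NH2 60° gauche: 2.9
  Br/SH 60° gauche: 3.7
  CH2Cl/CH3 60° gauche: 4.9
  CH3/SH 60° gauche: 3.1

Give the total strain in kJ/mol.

12.7 kJ/mol

This conformer (staggered): CH2Cl–NH2 gauche, CH2Cl–Br gauche, SH–CH3 gauche, SH–Br gauche; 2.9 + 3.0 + 3.1 + 3.7 = 12.7 kJ/mol.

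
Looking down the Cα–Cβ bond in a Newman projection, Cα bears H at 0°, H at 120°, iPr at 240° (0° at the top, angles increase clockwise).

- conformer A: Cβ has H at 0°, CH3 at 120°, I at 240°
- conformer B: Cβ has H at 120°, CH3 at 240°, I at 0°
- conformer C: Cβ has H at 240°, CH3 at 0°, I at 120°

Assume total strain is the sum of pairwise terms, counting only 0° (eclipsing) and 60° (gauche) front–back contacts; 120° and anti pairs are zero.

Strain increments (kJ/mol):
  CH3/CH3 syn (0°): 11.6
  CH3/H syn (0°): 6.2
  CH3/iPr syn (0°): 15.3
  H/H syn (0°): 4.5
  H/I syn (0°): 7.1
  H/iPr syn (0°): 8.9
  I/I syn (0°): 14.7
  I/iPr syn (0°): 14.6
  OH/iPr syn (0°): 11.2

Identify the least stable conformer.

B

A is eclipsed. H at 0° is eclipsed with H at 0° (4.5); H at 120° is eclipsed with CH3 at 120° (6.2); iPr at 240° is eclipsed with I at 240° (14.6). Total 25.3 kJ/mol.
B is eclipsed. H at 0° is eclipsed with I at 0° (7.1); H at 120° is eclipsed with H at 120° (4.5); iPr at 240° is eclipsed with CH3 at 240° (15.3). Total 26.9 kJ/mol.
C is eclipsed. H at 0° is eclipsed with CH3 at 0° (6.2); H at 120° is eclipsed with I at 120° (7.1); iPr at 240° is eclipsed with H at 240° (8.9). Total 22.2 kJ/mol.
B has the highest total (26.9 kJ/mol).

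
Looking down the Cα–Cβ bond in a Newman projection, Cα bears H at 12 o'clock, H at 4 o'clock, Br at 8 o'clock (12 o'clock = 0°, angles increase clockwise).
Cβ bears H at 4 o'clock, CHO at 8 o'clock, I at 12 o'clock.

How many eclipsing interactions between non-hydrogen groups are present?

1

Non-H eclipsing pairs: Br(240°)/CHO(240°) — 1 interaction.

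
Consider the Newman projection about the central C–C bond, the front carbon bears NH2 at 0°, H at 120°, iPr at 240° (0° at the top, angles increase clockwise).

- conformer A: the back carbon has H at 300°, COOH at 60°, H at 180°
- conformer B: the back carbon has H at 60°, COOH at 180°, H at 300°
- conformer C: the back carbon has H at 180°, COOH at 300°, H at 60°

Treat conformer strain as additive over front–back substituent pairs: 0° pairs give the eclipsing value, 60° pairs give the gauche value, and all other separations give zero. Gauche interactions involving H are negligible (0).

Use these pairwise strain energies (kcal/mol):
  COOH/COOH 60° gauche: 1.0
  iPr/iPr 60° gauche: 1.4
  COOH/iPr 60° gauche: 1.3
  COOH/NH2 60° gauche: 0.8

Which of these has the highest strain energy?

A (staggered): NH2–COOH gauche; 0.8 = 0.8 kcal/mol.
B (staggered): iPr–COOH gauche; 1.3 = 1.3 kcal/mol.
C (staggered): NH2–COOH gauche, iPr–COOH gauche; 0.8 + 1.3 = 2.1 kcal/mol.
C has the highest total (2.1 kcal/mol).

C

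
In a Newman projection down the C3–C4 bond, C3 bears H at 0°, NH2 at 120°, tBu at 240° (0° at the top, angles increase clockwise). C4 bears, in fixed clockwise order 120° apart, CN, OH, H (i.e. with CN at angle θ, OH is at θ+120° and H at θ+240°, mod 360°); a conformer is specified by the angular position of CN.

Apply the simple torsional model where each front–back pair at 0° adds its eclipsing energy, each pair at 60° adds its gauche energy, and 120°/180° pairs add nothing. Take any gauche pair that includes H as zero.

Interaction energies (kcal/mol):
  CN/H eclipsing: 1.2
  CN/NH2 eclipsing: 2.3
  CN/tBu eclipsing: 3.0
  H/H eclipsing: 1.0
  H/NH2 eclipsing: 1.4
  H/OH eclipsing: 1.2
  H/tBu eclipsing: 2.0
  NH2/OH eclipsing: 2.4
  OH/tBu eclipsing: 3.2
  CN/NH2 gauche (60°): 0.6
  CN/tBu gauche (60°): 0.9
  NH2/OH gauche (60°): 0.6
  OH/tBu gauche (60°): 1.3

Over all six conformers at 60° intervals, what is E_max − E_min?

CN at 0° (eclipsed): H–CN eclipsed, NH2–OH eclipsed, tBu–H eclipsed; 1.2 + 2.4 + 2.0 = 5.6 kcal/mol.
CN at 60° (staggered): NH2–CN gauche, NH2–OH gauche, tBu–OH gauche; 0.6 + 0.6 + 1.3 = 2.5 kcal/mol.
CN at 120° (eclipsed): H–H eclipsed, NH2–CN eclipsed, tBu–OH eclipsed; 1.0 + 2.3 + 3.2 = 6.5 kcal/mol.
CN at 180° (staggered): NH2–CN gauche, tBu–CN gauche, tBu–OH gauche; 0.6 + 0.9 + 1.3 = 2.8 kcal/mol.
CN at 240° (eclipsed): H–OH eclipsed, NH2–H eclipsed, tBu–CN eclipsed; 1.2 + 1.4 + 3.0 = 5.6 kcal/mol.
CN at 300° (staggered): NH2–OH gauche, tBu–CN gauche; 0.6 + 0.9 = 1.5 kcal/mol.
Max at 120° (6.5 kcal/mol), min at 300° (1.5 kcal/mol); barrier = 5.0 kcal/mol.

5.0 kcal/mol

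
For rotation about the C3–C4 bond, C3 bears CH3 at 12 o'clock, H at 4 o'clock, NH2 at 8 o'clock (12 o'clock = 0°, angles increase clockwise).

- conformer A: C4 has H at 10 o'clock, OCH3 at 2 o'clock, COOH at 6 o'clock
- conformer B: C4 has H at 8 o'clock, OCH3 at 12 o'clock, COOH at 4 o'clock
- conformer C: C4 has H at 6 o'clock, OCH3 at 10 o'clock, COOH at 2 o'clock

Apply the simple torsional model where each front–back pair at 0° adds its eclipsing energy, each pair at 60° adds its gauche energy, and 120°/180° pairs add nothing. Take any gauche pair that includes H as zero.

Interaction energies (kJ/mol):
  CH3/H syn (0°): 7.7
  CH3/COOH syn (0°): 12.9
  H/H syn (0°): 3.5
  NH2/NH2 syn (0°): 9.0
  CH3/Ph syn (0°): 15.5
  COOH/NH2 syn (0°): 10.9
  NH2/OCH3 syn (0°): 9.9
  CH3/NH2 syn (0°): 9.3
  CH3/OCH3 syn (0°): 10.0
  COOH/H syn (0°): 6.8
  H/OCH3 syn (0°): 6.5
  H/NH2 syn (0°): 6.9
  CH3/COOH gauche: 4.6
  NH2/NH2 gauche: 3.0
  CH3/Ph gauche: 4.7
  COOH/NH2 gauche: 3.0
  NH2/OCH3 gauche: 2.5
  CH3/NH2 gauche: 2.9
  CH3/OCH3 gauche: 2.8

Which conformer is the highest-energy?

A is staggered. CH3 at 0° is gauche with OCH3 at 60° (2.8); NH2 at 240° is gauche with COOH at 180° (3.0). Total 5.8 kJ/mol.
B is eclipsed. CH3 at 0° is eclipsed with OCH3 at 0° (10.0); H at 120° is eclipsed with COOH at 120° (6.8); NH2 at 240° is eclipsed with H at 240° (6.9). Total 23.7 kJ/mol.
C is staggered. CH3 at 0° is gauche with OCH3 at 300° (2.8); CH3 at 0° is gauche with COOH at 60° (4.6); NH2 at 240° is gauche with OCH3 at 300° (2.5). Total 9.9 kJ/mol.
B has the highest total (23.7 kJ/mol).

B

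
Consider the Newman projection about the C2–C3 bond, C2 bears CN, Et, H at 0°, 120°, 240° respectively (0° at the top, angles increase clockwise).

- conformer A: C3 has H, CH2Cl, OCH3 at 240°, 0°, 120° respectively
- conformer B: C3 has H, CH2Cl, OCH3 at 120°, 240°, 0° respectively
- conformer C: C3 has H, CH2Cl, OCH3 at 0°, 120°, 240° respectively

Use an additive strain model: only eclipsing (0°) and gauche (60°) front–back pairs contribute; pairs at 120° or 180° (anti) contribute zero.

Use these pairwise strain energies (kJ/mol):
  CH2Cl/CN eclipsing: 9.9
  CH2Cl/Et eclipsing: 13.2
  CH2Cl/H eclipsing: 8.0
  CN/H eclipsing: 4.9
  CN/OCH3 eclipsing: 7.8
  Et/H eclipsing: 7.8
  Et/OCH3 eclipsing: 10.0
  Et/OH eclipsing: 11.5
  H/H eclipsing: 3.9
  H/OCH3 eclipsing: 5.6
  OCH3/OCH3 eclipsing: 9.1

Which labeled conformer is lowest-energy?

B

A is eclipsed. CN at 0° is eclipsed with CH2Cl at 0° (9.9); Et at 120° is eclipsed with OCH3 at 120° (10.0); H at 240° is eclipsed with H at 240° (3.9). Total 23.8 kJ/mol.
B is eclipsed. CN at 0° is eclipsed with OCH3 at 0° (7.8); Et at 120° is eclipsed with H at 120° (7.8); H at 240° is eclipsed with CH2Cl at 240° (8.0). Total 23.6 kJ/mol.
C is eclipsed. CN at 0° is eclipsed with H at 0° (4.9); Et at 120° is eclipsed with CH2Cl at 120° (13.2); H at 240° is eclipsed with OCH3 at 240° (5.6). Total 23.7 kJ/mol.
B has the lowest total (23.6 kJ/mol).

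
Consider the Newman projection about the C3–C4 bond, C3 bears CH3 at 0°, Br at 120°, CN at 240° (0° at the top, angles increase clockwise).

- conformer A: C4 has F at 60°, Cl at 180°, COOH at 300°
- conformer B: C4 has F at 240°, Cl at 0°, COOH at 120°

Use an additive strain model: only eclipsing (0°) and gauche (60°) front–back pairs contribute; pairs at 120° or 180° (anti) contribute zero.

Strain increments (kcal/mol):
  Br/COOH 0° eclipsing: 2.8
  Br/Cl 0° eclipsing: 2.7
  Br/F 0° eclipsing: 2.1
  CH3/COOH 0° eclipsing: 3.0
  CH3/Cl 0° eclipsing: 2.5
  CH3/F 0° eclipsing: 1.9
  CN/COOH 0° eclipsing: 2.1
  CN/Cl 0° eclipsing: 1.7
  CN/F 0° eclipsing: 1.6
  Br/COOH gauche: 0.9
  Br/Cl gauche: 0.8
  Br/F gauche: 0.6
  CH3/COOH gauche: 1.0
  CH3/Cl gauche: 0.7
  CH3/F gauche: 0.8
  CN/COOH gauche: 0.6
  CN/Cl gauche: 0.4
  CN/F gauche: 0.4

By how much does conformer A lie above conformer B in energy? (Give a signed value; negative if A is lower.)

-2.7 kcal/mol

A is staggered. CH3 at 0° is gauche with F at 60° (0.8); CH3 at 0° is gauche with COOH at 300° (1.0); Br at 120° is gauche with F at 60° (0.6); Br at 120° is gauche with Cl at 180° (0.8); CN at 240° is gauche with Cl at 180° (0.4); CN at 240° is gauche with COOH at 300° (0.6). Total 4.2 kcal/mol.
B is eclipsed. CH3 at 0° is eclipsed with Cl at 0° (2.5); Br at 120° is eclipsed with COOH at 120° (2.8); CN at 240° is eclipsed with F at 240° (1.6). Total 6.9 kcal/mol.
E(A) − E(B) = 4.2 − 6.9 = -2.7 kcal/mol.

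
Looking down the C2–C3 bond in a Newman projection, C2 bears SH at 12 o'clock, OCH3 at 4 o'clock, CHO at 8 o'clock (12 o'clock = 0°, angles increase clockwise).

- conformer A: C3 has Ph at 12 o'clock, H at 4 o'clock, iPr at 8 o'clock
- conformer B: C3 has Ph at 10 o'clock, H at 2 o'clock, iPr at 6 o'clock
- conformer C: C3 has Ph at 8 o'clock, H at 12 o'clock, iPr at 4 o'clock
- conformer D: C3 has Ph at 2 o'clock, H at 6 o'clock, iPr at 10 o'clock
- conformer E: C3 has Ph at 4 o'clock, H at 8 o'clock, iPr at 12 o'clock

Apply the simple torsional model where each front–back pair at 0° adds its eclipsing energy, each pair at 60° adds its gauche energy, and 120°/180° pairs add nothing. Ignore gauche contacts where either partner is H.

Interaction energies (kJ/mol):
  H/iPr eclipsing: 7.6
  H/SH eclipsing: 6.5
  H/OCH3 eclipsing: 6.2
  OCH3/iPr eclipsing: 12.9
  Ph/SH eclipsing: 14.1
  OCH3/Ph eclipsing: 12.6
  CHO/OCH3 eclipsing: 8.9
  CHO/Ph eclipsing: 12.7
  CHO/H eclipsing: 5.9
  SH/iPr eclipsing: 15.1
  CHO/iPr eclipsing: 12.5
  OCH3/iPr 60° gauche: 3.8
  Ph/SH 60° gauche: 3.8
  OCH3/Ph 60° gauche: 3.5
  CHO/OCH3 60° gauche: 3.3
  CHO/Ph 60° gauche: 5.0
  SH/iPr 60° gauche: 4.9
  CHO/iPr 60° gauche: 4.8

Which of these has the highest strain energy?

A (eclipsed): SH(0°)/Ph(0°) eclipsed 14.1; OCH3(120°)/H(120°) eclipsed 6.2; CHO(240°)/iPr(240°) eclipsed 12.5 → 32.8 kJ/mol.
B (staggered): SH(0°)/Ph(300°) gauche 3.8; OCH3(120°)/iPr(180°) gauche 3.8; CHO(240°)/Ph(300°) gauche 5.0; CHO(240°)/iPr(180°) gauche 4.8 → 17.4 kJ/mol.
C (eclipsed): SH(0°)/H(0°) eclipsed 6.5; OCH3(120°)/iPr(120°) eclipsed 12.9; CHO(240°)/Ph(240°) eclipsed 12.7 → 32.1 kJ/mol.
D (staggered): SH(0°)/Ph(60°) gauche 3.8; SH(0°)/iPr(300°) gauche 4.9; OCH3(120°)/Ph(60°) gauche 3.5; CHO(240°)/iPr(300°) gauche 4.8 → 17.0 kJ/mol.
E (eclipsed): SH(0°)/iPr(0°) eclipsed 15.1; OCH3(120°)/Ph(120°) eclipsed 12.6; CHO(240°)/H(240°) eclipsed 5.9 → 33.6 kJ/mol.
E has the highest total (33.6 kJ/mol).

E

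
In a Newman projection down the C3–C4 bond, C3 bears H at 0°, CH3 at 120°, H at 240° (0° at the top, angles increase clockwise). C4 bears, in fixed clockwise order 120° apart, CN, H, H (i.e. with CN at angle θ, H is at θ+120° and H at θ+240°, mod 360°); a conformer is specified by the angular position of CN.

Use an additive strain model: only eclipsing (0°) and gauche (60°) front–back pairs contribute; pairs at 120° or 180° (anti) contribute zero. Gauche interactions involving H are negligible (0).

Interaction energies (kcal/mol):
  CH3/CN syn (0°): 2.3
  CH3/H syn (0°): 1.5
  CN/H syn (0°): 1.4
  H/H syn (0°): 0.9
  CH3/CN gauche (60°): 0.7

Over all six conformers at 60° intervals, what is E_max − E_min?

CN at 0° (eclipsed): H–CN eclipsed, CH3–H eclipsed, H–H eclipsed; 1.4 + 1.5 + 0.9 = 3.8 kcal/mol.
CN at 60° (staggered): CH3–CN gauche; 0.7 = 0.7 kcal/mol.
CN at 120° (eclipsed): H–H eclipsed, CH3–CN eclipsed, H–H eclipsed; 0.9 + 2.3 + 0.9 = 4.1 kcal/mol.
CN at 180° (staggered): CH3–CN gauche; 0.7 = 0.7 kcal/mol.
CN at 240° (eclipsed): H–H eclipsed, CH3–H eclipsed, H–CN eclipsed; 0.9 + 1.5 + 1.4 = 3.8 kcal/mol.
CN at 300° (staggered): no non-H gauche contacts → 0.0 kcal/mol.
Max at 120° (4.1 kcal/mol), min at 300° (0.0 kcal/mol); barrier = 4.1 kcal/mol.

4.1 kcal/mol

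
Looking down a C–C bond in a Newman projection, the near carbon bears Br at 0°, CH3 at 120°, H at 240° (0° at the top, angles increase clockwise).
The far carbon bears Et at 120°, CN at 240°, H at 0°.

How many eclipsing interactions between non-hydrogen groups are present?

1

Non-H eclipsing pairs: CH3(120°)/Et(120°) — 1 interaction.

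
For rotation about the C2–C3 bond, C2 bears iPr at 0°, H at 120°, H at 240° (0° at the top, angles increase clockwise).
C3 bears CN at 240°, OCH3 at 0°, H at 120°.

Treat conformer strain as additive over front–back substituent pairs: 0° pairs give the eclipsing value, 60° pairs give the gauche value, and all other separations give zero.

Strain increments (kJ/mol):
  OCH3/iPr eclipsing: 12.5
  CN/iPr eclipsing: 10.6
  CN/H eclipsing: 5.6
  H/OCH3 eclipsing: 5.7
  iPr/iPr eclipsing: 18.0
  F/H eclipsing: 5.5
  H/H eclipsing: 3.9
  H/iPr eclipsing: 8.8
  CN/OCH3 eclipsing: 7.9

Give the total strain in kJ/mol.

This conformer (eclipsed): iPr(0°)/OCH3(0°) eclipsed 12.5; H(120°)/H(120°) eclipsed 3.9; H(240°)/CN(240°) eclipsed 5.6 → 22.0 kJ/mol.

22.0 kJ/mol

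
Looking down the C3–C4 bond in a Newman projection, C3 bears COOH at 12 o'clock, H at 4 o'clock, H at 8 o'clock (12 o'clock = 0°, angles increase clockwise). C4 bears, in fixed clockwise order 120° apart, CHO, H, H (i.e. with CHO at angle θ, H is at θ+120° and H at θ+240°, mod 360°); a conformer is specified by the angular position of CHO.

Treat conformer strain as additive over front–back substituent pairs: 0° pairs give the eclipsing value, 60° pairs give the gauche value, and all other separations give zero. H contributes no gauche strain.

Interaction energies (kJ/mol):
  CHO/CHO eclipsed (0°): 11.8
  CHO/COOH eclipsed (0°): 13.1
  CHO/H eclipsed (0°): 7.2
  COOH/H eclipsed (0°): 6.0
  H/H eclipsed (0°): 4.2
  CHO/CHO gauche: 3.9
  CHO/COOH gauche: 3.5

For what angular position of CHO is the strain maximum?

0°

CHO at 0° is eclipsed. COOH at 0° is eclipsed with CHO at 0° (13.1); H at 120° is eclipsed with H at 120° (4.2); H at 240° is eclipsed with H at 240° (4.2). Total 21.5 kJ/mol.
CHO at 60° is staggered. COOH at 0° is gauche with CHO at 60° (3.5). Total 3.5 kJ/mol.
CHO at 120° is eclipsed. COOH at 0° is eclipsed with H at 0° (6.0); H at 120° is eclipsed with CHO at 120° (7.2); H at 240° is eclipsed with H at 240° (4.2). Total 17.4 kJ/mol.
CHO at 180° (staggered): no non-H gauche contacts → 0.0 kJ/mol.
CHO at 240° is eclipsed. COOH at 0° is eclipsed with H at 0° (6.0); H at 120° is eclipsed with H at 120° (4.2); H at 240° is eclipsed with CHO at 240° (7.2). Total 17.4 kJ/mol.
CHO at 300° is staggered. COOH at 0° is gauche with CHO at 300° (3.5). Total 3.5 kJ/mol.
The maximum (21.5 kJ/mol) occurs with CHO at 0°.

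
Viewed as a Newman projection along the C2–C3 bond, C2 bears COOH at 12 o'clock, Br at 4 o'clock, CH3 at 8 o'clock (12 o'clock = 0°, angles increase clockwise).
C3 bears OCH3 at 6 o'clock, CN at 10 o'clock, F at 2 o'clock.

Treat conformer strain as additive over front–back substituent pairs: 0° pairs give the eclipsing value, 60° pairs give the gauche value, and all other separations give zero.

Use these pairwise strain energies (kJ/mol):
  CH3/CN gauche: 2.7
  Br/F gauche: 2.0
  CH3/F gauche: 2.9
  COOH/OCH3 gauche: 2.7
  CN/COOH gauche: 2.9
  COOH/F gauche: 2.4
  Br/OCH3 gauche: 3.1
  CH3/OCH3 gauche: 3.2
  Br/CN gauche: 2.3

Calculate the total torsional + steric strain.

16.3 kJ/mol

This conformer (staggered): COOH(0°)/CN(300°) gauche 2.9; COOH(0°)/F(60°) gauche 2.4; Br(120°)/OCH3(180°) gauche 3.1; Br(120°)/F(60°) gauche 2.0; CH3(240°)/OCH3(180°) gauche 3.2; CH3(240°)/CN(300°) gauche 2.7 → 16.3 kJ/mol.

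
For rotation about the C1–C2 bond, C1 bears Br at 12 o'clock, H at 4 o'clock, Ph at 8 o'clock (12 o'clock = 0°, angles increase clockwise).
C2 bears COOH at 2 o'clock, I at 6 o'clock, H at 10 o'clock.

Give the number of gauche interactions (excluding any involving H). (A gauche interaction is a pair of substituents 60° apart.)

2

Non-H gauche pairs: Br(0°)/COOH(60°); Ph(240°)/I(180°) — 2 interactions.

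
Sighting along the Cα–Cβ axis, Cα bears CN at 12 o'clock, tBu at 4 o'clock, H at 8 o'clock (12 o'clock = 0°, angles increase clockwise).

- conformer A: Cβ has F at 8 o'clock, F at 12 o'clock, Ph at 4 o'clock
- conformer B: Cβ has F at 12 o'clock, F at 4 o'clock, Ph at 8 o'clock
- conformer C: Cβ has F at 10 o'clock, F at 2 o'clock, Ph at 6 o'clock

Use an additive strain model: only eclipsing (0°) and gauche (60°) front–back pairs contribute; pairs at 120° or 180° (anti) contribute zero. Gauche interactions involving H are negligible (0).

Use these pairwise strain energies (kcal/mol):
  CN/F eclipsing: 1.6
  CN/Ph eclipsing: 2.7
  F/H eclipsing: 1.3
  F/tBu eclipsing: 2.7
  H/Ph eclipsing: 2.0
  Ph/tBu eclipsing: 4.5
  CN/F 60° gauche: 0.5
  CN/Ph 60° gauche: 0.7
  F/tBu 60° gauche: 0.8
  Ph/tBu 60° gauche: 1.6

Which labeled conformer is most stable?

A (eclipsed): CN(0°)/F(0°) eclipsed 1.6; tBu(120°)/Ph(120°) eclipsed 4.5; H(240°)/F(240°) eclipsed 1.3 → 7.4 kcal/mol.
B (eclipsed): CN(0°)/F(0°) eclipsed 1.6; tBu(120°)/F(120°) eclipsed 2.7; H(240°)/Ph(240°) eclipsed 2.0 → 6.3 kcal/mol.
C (staggered): CN(0°)/F(300°) gauche 0.5; CN(0°)/F(60°) gauche 0.5; tBu(120°)/F(60°) gauche 0.8; tBu(120°)/Ph(180°) gauche 1.6 → 3.4 kcal/mol.
C has the lowest total (3.4 kcal/mol).

C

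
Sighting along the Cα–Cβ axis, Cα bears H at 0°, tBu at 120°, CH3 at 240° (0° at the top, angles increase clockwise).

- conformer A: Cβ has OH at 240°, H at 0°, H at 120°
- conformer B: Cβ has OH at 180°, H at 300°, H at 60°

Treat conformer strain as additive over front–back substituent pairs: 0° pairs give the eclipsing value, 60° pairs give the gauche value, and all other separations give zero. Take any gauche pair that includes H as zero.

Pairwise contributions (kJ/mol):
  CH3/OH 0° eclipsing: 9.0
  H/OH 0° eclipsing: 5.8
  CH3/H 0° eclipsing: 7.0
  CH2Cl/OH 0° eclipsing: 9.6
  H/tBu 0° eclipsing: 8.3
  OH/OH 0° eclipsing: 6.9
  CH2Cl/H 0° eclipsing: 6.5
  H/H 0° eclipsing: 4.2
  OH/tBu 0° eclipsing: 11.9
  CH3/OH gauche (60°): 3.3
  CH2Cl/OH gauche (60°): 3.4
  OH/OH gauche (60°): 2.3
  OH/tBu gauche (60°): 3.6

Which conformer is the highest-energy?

A

A (eclipsed): H–H eclipsed, tBu–H eclipsed, CH3–OH eclipsed; 4.2 + 8.3 + 9.0 = 21.5 kJ/mol.
B (staggered): tBu–OH gauche, CH3–OH gauche; 3.6 + 3.3 = 6.9 kJ/mol.
A has the highest total (21.5 kJ/mol).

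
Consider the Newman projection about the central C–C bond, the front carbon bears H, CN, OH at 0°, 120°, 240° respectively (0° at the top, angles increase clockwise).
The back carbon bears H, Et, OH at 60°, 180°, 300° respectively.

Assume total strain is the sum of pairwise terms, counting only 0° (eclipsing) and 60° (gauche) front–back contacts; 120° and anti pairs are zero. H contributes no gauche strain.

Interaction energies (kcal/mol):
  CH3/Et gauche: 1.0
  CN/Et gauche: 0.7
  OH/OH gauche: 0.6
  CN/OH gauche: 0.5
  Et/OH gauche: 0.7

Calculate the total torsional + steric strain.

2.0 kcal/mol

This conformer (staggered): CN–Et gauche, OH–Et gauche, OH–OH gauche; 0.7 + 0.7 + 0.6 = 2.0 kcal/mol.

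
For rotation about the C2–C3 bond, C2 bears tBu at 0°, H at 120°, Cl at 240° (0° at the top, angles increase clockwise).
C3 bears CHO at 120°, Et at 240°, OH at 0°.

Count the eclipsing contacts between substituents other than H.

Non-H eclipsing pairs: tBu(0°)/OH(0°); Cl(240°)/Et(240°) — 2 interactions.

2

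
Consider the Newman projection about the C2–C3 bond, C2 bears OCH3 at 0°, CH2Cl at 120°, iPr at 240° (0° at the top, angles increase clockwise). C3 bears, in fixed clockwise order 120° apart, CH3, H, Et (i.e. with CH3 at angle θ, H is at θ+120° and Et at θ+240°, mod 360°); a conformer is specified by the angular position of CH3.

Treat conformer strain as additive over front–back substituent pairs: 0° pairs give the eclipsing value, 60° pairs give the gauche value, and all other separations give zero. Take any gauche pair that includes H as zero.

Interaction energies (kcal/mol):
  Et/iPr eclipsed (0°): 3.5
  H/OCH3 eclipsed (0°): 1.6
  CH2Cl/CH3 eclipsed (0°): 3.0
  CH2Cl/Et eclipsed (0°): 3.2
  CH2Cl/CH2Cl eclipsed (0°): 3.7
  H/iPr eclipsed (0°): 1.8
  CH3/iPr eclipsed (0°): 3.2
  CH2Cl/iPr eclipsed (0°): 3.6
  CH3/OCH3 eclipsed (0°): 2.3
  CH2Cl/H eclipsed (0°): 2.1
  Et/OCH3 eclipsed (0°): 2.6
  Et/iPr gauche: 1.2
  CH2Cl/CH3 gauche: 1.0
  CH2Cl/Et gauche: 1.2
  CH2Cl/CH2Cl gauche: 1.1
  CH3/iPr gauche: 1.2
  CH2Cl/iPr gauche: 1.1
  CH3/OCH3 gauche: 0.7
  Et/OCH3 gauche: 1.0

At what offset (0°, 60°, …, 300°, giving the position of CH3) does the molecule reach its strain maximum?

CH3 at 0° (eclipsed): OCH3(0°)/CH3(0°) eclipsed 2.3; CH2Cl(120°)/H(120°) eclipsed 2.1; iPr(240°)/Et(240°) eclipsed 3.5 → 7.9 kcal/mol.
CH3 at 60° (staggered): OCH3(0°)/CH3(60°) gauche 0.7; OCH3(0°)/Et(300°) gauche 1.0; CH2Cl(120°)/CH3(60°) gauche 1.0; iPr(240°)/Et(300°) gauche 1.2 → 3.9 kcal/mol.
CH3 at 120° (eclipsed): OCH3(0°)/Et(0°) eclipsed 2.6; CH2Cl(120°)/CH3(120°) eclipsed 3.0; iPr(240°)/H(240°) eclipsed 1.8 → 7.4 kcal/mol.
CH3 at 180° (staggered): OCH3(0°)/Et(60°) gauche 1.0; CH2Cl(120°)/CH3(180°) gauche 1.0; CH2Cl(120°)/Et(60°) gauche 1.2; iPr(240°)/CH3(180°) gauche 1.2 → 4.4 kcal/mol.
CH3 at 240° (eclipsed): OCH3(0°)/H(0°) eclipsed 1.6; CH2Cl(120°)/Et(120°) eclipsed 3.2; iPr(240°)/CH3(240°) eclipsed 3.2 → 8.0 kcal/mol.
CH3 at 300° (staggered): OCH3(0°)/CH3(300°) gauche 0.7; CH2Cl(120°)/Et(180°) gauche 1.2; iPr(240°)/CH3(300°) gauche 1.2; iPr(240°)/Et(180°) gauche 1.2 → 4.3 kcal/mol.
The maximum (8.0 kcal/mol) occurs with CH3 at 240°.

240°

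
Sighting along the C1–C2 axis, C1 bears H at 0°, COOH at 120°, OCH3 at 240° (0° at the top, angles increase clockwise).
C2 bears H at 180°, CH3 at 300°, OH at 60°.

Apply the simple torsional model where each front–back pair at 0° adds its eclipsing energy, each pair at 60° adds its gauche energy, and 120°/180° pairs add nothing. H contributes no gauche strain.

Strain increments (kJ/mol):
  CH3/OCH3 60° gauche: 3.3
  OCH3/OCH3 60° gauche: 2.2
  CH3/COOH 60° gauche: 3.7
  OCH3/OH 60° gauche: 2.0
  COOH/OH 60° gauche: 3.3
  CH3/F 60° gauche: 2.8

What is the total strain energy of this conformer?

This conformer (staggered): COOH(120°)/OH(60°) gauche 3.3; OCH3(240°)/CH3(300°) gauche 3.3 → 6.6 kJ/mol.

6.6 kJ/mol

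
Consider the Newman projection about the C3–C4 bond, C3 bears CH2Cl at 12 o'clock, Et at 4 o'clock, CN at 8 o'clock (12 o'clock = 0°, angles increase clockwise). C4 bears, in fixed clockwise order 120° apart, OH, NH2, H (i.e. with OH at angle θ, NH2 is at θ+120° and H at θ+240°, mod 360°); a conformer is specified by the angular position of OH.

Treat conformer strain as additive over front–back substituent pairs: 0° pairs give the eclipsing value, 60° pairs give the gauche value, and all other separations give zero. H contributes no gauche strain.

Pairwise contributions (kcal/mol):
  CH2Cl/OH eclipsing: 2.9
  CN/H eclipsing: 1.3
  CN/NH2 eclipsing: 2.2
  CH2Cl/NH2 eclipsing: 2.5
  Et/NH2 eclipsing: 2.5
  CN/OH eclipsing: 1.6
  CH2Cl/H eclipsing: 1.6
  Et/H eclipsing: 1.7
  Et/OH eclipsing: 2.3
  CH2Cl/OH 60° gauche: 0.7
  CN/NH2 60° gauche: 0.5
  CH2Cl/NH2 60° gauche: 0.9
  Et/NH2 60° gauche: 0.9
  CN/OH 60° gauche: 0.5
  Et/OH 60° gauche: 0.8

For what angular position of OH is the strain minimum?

OH at 0° (eclipsed): CH2Cl–OH eclipsed, Et–NH2 eclipsed, CN–H eclipsed; 2.9 + 2.5 + 1.3 = 6.7 kcal/mol.
OH at 60° (staggered): CH2Cl–OH gauche, Et–OH gauche, Et–NH2 gauche, CN–NH2 gauche; 0.7 + 0.8 + 0.9 + 0.5 = 2.9 kcal/mol.
OH at 120° (eclipsed): CH2Cl–H eclipsed, Et–OH eclipsed, CN–NH2 eclipsed; 1.6 + 2.3 + 2.2 = 6.1 kcal/mol.
OH at 180° (staggered): CH2Cl–NH2 gauche, Et–OH gauche, CN–OH gauche, CN–NH2 gauche; 0.9 + 0.8 + 0.5 + 0.5 = 2.7 kcal/mol.
OH at 240° (eclipsed): CH2Cl–NH2 eclipsed, Et–H eclipsed, CN–OH eclipsed; 2.5 + 1.7 + 1.6 = 5.8 kcal/mol.
OH at 300° (staggered): CH2Cl–OH gauche, CH2Cl–NH2 gauche, Et–NH2 gauche, CN–OH gauche; 0.7 + 0.9 + 0.9 + 0.5 = 3.0 kcal/mol.
The minimum (2.7 kcal/mol) occurs with OH at 180°.

180°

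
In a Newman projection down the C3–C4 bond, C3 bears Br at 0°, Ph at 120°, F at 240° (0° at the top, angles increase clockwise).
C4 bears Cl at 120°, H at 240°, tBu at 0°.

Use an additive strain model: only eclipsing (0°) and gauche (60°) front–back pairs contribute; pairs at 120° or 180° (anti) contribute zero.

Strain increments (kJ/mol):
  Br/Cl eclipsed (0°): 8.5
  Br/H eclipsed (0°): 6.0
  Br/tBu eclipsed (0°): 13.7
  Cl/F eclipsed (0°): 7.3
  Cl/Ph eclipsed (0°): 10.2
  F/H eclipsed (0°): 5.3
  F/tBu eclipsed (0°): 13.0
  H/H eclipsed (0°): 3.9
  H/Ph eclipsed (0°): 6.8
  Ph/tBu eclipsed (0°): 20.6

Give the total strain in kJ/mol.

29.2 kJ/mol

This conformer (eclipsed): Br(0°)/tBu(0°) eclipsed 13.7; Ph(120°)/Cl(120°) eclipsed 10.2; F(240°)/H(240°) eclipsed 5.3 → 29.2 kJ/mol.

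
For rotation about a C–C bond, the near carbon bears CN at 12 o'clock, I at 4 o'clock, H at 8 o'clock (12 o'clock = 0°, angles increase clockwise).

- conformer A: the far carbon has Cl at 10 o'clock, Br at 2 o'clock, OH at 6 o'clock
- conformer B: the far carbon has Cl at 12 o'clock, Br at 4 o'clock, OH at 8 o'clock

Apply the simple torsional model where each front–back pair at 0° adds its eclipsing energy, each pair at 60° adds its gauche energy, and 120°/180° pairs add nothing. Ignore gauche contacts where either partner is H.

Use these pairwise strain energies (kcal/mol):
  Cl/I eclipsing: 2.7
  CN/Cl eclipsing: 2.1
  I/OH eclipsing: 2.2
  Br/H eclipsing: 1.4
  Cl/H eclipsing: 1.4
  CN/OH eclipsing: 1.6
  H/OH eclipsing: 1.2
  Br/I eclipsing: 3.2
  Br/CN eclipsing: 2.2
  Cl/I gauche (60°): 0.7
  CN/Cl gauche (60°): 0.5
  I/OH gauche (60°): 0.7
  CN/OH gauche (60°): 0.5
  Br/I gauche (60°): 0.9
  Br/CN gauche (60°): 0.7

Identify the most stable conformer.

A (staggered): CN–Cl gauche, CN–Br gauche, I–Br gauche, I–OH gauche; 0.5 + 0.7 + 0.9 + 0.7 = 2.8 kcal/mol.
B (eclipsed): CN–Cl eclipsed, I–Br eclipsed, H–OH eclipsed; 2.1 + 3.2 + 1.2 = 6.5 kcal/mol.
A has the lowest total (2.8 kcal/mol).

A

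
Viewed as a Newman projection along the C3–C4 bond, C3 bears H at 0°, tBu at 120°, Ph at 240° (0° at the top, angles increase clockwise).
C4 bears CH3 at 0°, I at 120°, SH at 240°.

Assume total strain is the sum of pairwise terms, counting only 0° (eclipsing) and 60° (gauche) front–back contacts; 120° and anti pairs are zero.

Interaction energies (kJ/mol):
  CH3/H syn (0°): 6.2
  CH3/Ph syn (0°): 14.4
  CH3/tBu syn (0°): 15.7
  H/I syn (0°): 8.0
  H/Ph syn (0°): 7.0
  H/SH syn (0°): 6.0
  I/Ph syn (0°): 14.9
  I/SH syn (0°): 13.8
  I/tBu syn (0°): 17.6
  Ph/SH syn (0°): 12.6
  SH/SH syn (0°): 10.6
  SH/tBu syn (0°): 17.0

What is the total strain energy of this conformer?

36.4 kJ/mol

This conformer (eclipsed): H(0°)/CH3(0°) eclipsed 6.2; tBu(120°)/I(120°) eclipsed 17.6; Ph(240°)/SH(240°) eclipsed 12.6 → 36.4 kJ/mol.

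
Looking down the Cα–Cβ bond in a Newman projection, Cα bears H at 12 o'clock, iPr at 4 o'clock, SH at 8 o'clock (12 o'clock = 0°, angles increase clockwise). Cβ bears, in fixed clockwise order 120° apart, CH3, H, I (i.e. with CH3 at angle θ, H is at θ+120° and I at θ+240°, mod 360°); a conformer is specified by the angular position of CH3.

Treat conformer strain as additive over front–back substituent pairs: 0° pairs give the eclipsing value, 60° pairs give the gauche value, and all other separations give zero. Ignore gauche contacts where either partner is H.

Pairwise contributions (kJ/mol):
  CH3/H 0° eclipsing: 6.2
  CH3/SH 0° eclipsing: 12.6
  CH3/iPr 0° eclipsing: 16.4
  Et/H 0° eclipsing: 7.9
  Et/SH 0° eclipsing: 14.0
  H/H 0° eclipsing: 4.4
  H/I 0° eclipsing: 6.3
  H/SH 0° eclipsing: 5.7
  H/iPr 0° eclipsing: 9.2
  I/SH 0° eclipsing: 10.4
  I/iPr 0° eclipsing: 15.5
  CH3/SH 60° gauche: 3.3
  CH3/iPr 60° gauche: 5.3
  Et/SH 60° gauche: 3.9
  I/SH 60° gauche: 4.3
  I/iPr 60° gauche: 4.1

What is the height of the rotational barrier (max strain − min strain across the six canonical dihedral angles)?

CH3 at 0° (eclipsed): H–CH3 eclipsed, iPr–H eclipsed, SH–I eclipsed; 6.2 + 9.2 + 10.4 = 25.8 kJ/mol.
CH3 at 60° (staggered): iPr–CH3 gauche, SH–I gauche; 5.3 + 4.3 = 9.6 kJ/mol.
CH3 at 120° (eclipsed): H–I eclipsed, iPr–CH3 eclipsed, SH–H eclipsed; 6.3 + 16.4 + 5.7 = 28.4 kJ/mol.
CH3 at 180° (staggered): iPr–CH3 gauche, iPr–I gauche, SH–CH3 gauche; 5.3 + 4.1 + 3.3 = 12.7 kJ/mol.
CH3 at 240° (eclipsed): H–H eclipsed, iPr–I eclipsed, SH–CH3 eclipsed; 4.4 + 15.5 + 12.6 = 32.5 kJ/mol.
CH3 at 300° (staggered): iPr–I gauche, SH–CH3 gauche, SH–I gauche; 4.1 + 3.3 + 4.3 = 11.7 kJ/mol.
Max at 240° (32.5 kJ/mol), min at 60° (9.6 kJ/mol); barrier = 22.9 kJ/mol.

22.9 kJ/mol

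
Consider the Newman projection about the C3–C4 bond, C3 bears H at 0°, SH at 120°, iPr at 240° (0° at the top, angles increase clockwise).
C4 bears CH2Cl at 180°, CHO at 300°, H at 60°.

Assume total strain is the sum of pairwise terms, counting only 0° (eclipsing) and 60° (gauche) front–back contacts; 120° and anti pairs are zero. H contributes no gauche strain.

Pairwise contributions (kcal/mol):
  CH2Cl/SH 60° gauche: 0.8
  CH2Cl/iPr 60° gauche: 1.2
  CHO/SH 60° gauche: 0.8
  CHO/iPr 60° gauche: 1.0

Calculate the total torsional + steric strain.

This conformer (staggered): SH–CH2Cl gauche, iPr–CH2Cl gauche, iPr–CHO gauche; 0.8 + 1.2 + 1.0 = 3.0 kcal/mol.

3.0 kcal/mol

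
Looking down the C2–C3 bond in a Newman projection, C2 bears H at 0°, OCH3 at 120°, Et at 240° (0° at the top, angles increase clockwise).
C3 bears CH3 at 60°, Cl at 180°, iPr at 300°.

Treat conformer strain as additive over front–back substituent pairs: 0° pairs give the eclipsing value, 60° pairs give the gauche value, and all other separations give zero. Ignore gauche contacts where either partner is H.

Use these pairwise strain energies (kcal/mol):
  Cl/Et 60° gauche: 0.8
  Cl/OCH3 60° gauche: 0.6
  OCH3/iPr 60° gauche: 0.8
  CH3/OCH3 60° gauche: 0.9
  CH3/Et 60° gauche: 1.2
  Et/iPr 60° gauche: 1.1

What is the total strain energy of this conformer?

This conformer (staggered): OCH3(120°)/CH3(60°) gauche 0.9; OCH3(120°)/Cl(180°) gauche 0.6; Et(240°)/Cl(180°) gauche 0.8; Et(240°)/iPr(300°) gauche 1.1 → 3.4 kcal/mol.

3.4 kcal/mol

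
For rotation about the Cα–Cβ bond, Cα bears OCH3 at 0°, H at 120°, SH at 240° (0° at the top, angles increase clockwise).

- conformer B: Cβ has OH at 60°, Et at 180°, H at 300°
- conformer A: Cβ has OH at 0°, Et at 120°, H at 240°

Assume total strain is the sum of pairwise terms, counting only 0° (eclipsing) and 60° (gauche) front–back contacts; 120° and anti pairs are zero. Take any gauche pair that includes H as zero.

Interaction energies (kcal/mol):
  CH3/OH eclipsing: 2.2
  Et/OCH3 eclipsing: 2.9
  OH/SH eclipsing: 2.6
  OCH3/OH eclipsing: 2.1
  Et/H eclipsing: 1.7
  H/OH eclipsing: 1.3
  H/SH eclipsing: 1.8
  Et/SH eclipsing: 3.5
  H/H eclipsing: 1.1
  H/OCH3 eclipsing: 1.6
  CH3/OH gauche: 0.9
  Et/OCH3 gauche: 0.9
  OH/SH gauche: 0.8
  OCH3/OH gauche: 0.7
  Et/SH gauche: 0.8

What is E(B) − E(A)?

B (staggered): OCH3–OH gauche, SH–Et gauche; 0.7 + 0.8 = 1.5 kcal/mol.
A (eclipsed): OCH3–OH eclipsed, H–Et eclipsed, SH–H eclipsed; 2.1 + 1.7 + 1.8 = 5.6 kcal/mol.
E(B) − E(A) = 1.5 − 5.6 = -4.1 kcal/mol.

-4.1 kcal/mol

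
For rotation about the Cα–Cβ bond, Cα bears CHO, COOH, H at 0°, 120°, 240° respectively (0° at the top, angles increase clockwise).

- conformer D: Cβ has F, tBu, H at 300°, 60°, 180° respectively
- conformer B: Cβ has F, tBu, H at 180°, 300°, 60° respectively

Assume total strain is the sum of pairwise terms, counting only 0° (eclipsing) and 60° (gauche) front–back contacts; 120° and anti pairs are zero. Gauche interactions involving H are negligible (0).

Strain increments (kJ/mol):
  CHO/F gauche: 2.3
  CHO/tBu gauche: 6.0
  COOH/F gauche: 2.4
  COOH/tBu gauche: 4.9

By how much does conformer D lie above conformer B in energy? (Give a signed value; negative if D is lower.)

D is staggered. CHO at 0° is gauche with F at 300° (2.3); CHO at 0° is gauche with tBu at 60° (6.0); COOH at 120° is gauche with tBu at 60° (4.9). Total 13.2 kJ/mol.
B is staggered. CHO at 0° is gauche with tBu at 300° (6.0); COOH at 120° is gauche with F at 180° (2.4). Total 8.4 kJ/mol.
E(D) − E(B) = 13.2 − 8.4 = +4.8 kJ/mol.

+4.8 kJ/mol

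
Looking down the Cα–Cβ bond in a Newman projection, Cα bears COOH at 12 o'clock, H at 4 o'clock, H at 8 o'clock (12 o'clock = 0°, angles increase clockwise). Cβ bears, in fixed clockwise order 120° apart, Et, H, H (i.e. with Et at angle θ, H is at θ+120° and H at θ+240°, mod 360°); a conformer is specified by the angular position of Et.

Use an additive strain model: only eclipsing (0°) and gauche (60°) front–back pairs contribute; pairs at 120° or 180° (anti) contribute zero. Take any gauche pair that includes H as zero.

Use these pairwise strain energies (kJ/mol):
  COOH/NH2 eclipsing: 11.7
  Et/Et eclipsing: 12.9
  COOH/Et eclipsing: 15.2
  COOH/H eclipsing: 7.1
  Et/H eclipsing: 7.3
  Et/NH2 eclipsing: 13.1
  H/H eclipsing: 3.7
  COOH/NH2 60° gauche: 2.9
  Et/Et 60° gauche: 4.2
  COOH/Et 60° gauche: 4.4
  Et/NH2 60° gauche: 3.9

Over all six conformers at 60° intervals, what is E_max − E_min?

Et at 0° is eclipsed. COOH at 0° is eclipsed with Et at 0° (15.2); H at 120° is eclipsed with H at 120° (3.7); H at 240° is eclipsed with H at 240° (3.7). Total 22.6 kJ/mol.
Et at 60° is staggered. COOH at 0° is gauche with Et at 60° (4.4). Total 4.4 kJ/mol.
Et at 120° is eclipsed. COOH at 0° is eclipsed with H at 0° (7.1); H at 120° is eclipsed with Et at 120° (7.3); H at 240° is eclipsed with H at 240° (3.7). Total 18.1 kJ/mol.
Et at 180° (staggered): no non-H gauche contacts → 0.0 kJ/mol.
Et at 240° is eclipsed. COOH at 0° is eclipsed with H at 0° (7.1); H at 120° is eclipsed with H at 120° (3.7); H at 240° is eclipsed with Et at 240° (7.3). Total 18.1 kJ/mol.
Et at 300° is staggered. COOH at 0° is gauche with Et at 300° (4.4). Total 4.4 kJ/mol.
Max at 0° (22.6 kJ/mol), min at 180° (0.0 kJ/mol); barrier = 22.6 kJ/mol.

22.6 kJ/mol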